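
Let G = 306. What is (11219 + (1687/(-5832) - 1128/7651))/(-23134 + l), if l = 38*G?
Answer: -500579384675/513404991792 ≈ -0.97502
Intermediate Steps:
l = 11628 (l = 38*306 = 11628)
(11219 + (1687/(-5832) - 1128/7651))/(-23134 + l) = (11219 + (1687/(-5832) - 1128/7651))/(-23134 + 11628) = (11219 + (1687*(-1/5832) - 1128*1/7651))/(-11506) = (11219 + (-1687/5832 - 1128/7651))*(-1/11506) = (11219 - 19485733/44620632)*(-1/11506) = (500579384675/44620632)*(-1/11506) = -500579384675/513404991792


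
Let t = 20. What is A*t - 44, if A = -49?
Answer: -1024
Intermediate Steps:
A*t - 44 = -49*20 - 44 = -980 - 44 = -1024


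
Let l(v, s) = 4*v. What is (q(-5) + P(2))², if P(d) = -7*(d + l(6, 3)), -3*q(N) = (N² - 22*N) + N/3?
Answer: 4153444/81 ≈ 51277.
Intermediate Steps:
q(N) = -N²/3 + 65*N/9 (q(N) = -((N² - 22*N) + N/3)/3 = -(N² - 65*N/3)/3 = -N²/3 + 65*N/9)
P(d) = -168 - 7*d (P(d) = -7*(d + 4*6) = -7*(d + 24) = -7*(24 + d) = -168 - 7*d)
(q(-5) + P(2))² = ((⅑)*(-5)*(65 - 3*(-5)) + (-168 - 7*2))² = ((⅑)*(-5)*(65 + 15) + (-168 - 14))² = ((⅑)*(-5)*80 - 182)² = (-400/9 - 182)² = (-2038/9)² = 4153444/81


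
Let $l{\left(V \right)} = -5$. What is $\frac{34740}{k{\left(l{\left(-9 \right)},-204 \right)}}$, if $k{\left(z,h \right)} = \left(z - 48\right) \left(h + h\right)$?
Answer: $\frac{2895}{1802} \approx 1.6065$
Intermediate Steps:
$k{\left(z,h \right)} = 2 h \left(-48 + z\right)$ ($k{\left(z,h \right)} = \left(-48 + z\right) 2 h = 2 h \left(-48 + z\right)$)
$\frac{34740}{k{\left(l{\left(-9 \right)},-204 \right)}} = \frac{34740}{2 \left(-204\right) \left(-48 - 5\right)} = \frac{34740}{2 \left(-204\right) \left(-53\right)} = \frac{34740}{21624} = 34740 \cdot \frac{1}{21624} = \frac{2895}{1802}$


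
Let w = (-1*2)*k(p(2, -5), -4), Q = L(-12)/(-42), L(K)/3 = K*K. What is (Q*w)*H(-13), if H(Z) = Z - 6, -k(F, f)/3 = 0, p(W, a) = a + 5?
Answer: 0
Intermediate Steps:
p(W, a) = 5 + a
L(K) = 3*K² (L(K) = 3*(K*K) = 3*K²)
k(F, f) = 0 (k(F, f) = -3*0 = 0)
Q = -72/7 (Q = (3*(-12)²)/(-42) = (3*144)*(-1/42) = 432*(-1/42) = -72/7 ≈ -10.286)
H(Z) = -6 + Z
w = 0 (w = -1*2*0 = -2*0 = 0)
(Q*w)*H(-13) = (-72/7*0)*(-6 - 13) = 0*(-19) = 0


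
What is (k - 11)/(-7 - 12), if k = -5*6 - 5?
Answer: 46/19 ≈ 2.4211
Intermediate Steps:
k = -35 (k = -30 - 5 = -35)
(k - 11)/(-7 - 12) = (-35 - 11)/(-7 - 12) = -46/(-19) = -1/19*(-46) = 46/19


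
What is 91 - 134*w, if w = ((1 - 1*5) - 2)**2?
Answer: -4733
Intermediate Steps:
w = 36 (w = ((1 - 5) - 2)**2 = (-4 - 2)**2 = (-6)**2 = 36)
91 - 134*w = 91 - 134*36 = 91 - 4824 = -4733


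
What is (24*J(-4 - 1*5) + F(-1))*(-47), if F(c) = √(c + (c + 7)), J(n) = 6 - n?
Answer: -16920 - 47*√5 ≈ -17025.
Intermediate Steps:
F(c) = √(7 + 2*c) (F(c) = √(c + (7 + c)) = √(7 + 2*c))
(24*J(-4 - 1*5) + F(-1))*(-47) = (24*(6 - (-4 - 1*5)) + √(7 + 2*(-1)))*(-47) = (24*(6 - (-4 - 5)) + √(7 - 2))*(-47) = (24*(6 - 1*(-9)) + √5)*(-47) = (24*(6 + 9) + √5)*(-47) = (24*15 + √5)*(-47) = (360 + √5)*(-47) = -16920 - 47*√5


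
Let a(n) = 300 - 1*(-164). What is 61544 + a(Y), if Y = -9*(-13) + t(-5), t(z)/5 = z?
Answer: 62008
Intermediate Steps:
t(z) = 5*z
Y = 92 (Y = -9*(-13) + 5*(-5) = 117 - 25 = 92)
a(n) = 464 (a(n) = 300 + 164 = 464)
61544 + a(Y) = 61544 + 464 = 62008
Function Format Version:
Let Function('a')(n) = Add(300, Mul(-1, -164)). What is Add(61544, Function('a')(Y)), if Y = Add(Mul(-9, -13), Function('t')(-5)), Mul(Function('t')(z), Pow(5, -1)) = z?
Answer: 62008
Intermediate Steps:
Function('t')(z) = Mul(5, z)
Y = 92 (Y = Add(Mul(-9, -13), Mul(5, -5)) = Add(117, -25) = 92)
Function('a')(n) = 464 (Function('a')(n) = Add(300, 164) = 464)
Add(61544, Function('a')(Y)) = Add(61544, 464) = 62008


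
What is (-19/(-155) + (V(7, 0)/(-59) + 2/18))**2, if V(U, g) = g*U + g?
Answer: 106276/1946025 ≈ 0.054612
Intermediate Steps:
V(U, g) = g + U*g (V(U, g) = U*g + g = g + U*g)
(-19/(-155) + (V(7, 0)/(-59) + 2/18))**2 = (-19/(-155) + ((0*(1 + 7))/(-59) + 2/18))**2 = (-19*(-1/155) + ((0*8)*(-1/59) + 2*(1/18)))**2 = (19/155 + (0*(-1/59) + 1/9))**2 = (19/155 + (0 + 1/9))**2 = (19/155 + 1/9)**2 = (326/1395)**2 = 106276/1946025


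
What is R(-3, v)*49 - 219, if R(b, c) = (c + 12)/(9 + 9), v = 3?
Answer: -1069/6 ≈ -178.17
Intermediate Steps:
R(b, c) = ⅔ + c/18 (R(b, c) = (12 + c)/18 = (12 + c)*(1/18) = ⅔ + c/18)
R(-3, v)*49 - 219 = (⅔ + (1/18)*3)*49 - 219 = (⅔ + ⅙)*49 - 219 = (⅚)*49 - 219 = 245/6 - 219 = -1069/6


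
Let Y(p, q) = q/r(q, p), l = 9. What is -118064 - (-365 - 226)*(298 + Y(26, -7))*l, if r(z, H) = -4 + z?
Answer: 16174211/11 ≈ 1.4704e+6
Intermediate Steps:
Y(p, q) = q/(-4 + q)
-118064 - (-365 - 226)*(298 + Y(26, -7))*l = -118064 - (-365 - 226)*(298 - 7/(-4 - 7))*9 = -118064 - (-591*(298 - 7/(-11)))*9 = -118064 - (-591*(298 - 7*(-1/11)))*9 = -118064 - (-591*(298 + 7/11))*9 = -118064 - (-591*3285/11)*9 = -118064 - (-1941435)*9/11 = -118064 - 1*(-17472915/11) = -118064 + 17472915/11 = 16174211/11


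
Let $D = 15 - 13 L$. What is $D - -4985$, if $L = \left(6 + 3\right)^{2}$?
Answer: $3947$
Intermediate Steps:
$L = 81$ ($L = 9^{2} = 81$)
$D = -1038$ ($D = 15 - 1053 = -1038$)
$D - -4985 = -1038 - -4985 = -1038 + 4985 = 3947$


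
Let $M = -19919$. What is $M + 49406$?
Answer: $29487$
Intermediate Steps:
$M + 49406 = -19919 + 49406 = 29487$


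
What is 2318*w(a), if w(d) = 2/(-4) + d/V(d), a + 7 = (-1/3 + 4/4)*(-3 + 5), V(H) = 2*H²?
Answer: -23180/17 ≈ -1363.5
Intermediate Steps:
a = -17/3 (a = -7 + (-1/3 + 4/4)*(-3 + 5) = -7 + (-1*⅓ + 4*(¼))*2 = -7 + (-⅓ + 1)*2 = -7 + (⅔)*2 = -7 + 4/3 = -17/3 ≈ -5.6667)
w(d) = -½ + 1/(2*d) (w(d) = 2/(-4) + d/((2*d²)) = 2*(-¼) + d*(1/(2*d²)) = -½ + 1/(2*d))
2318*w(a) = 2318*((1 - 1*(-17/3))/(2*(-17/3))) = 2318*((½)*(-3/17)*(1 + 17/3)) = 2318*((½)*(-3/17)*(20/3)) = 2318*(-10/17) = -23180/17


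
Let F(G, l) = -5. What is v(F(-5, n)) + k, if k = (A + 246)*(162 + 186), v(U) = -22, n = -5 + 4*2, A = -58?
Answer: 65402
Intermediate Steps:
n = 3 (n = -5 + 8 = 3)
k = 65424 (k = (-58 + 246)*(162 + 186) = 188*348 = 65424)
v(F(-5, n)) + k = -22 + 65424 = 65402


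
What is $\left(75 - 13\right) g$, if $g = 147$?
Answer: $9114$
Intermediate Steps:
$\left(75 - 13\right) g = \left(75 - 13\right) 147 = 62 \cdot 147 = 9114$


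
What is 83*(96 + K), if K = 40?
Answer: 11288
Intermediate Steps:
83*(96 + K) = 83*(96 + 40) = 83*136 = 11288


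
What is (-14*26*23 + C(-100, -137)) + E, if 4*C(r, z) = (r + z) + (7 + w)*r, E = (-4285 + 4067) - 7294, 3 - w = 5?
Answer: -64273/4 ≈ -16068.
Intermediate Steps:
w = -2 (w = 3 - 1*5 = 3 - 5 = -2)
E = -7512 (E = -218 - 7294 = -7512)
C(r, z) = z/4 + 3*r/2 (C(r, z) = ((r + z) + (7 - 2)*r)/4 = ((r + z) + 5*r)/4 = (z + 6*r)/4 = z/4 + 3*r/2)
(-14*26*23 + C(-100, -137)) + E = (-14*26*23 + ((¼)*(-137) + (3/2)*(-100))) - 7512 = (-364*23 + (-137/4 - 150)) - 7512 = (-8372 - 737/4) - 7512 = -34225/4 - 7512 = -64273/4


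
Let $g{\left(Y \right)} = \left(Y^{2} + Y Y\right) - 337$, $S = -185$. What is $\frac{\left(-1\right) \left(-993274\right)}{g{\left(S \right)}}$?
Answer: $\frac{993274}{68113} \approx 14.583$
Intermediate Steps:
$g{\left(Y \right)} = -337 + 2 Y^{2}$ ($g{\left(Y \right)} = \left(Y^{2} + Y^{2}\right) - 337 = 2 Y^{2} - 337 = -337 + 2 Y^{2}$)
$\frac{\left(-1\right) \left(-993274\right)}{g{\left(S \right)}} = \frac{\left(-1\right) \left(-993274\right)}{-337 + 2 \left(-185\right)^{2}} = \frac{993274}{-337 + 2 \cdot 34225} = \frac{993274}{-337 + 68450} = \frac{993274}{68113}$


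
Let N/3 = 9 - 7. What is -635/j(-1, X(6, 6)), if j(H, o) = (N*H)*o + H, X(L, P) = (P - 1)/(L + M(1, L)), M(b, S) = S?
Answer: 1270/7 ≈ 181.43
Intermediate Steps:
N = 6 (N = 3*(9 - 7) = 3*2 = 6)
X(L, P) = (-1 + P)/(2*L) (X(L, P) = (P - 1)/(L + L) = (-1 + P)/((2*L)) = (-1 + P)*(1/(2*L)) = (-1 + P)/(2*L))
j(H, o) = H + 6*H*o (j(H, o) = (6*H)*o + H = 6*H*o + H = H + 6*H*o)
-635/j(-1, X(6, 6)) = -635*(-1/(1 + 6*((½)*(-1 + 6)/6))) = -635*(-1/(1 + 6*((½)*(⅙)*5))) = -635*(-1/(1 + 6*(5/12))) = -635*(-1/(1 + 5/2)) = -635/((-1*7/2)) = -635/(-7/2) = -635*(-2/7) = 1270/7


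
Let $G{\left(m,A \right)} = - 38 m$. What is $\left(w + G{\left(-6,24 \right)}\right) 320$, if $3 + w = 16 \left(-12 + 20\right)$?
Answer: $112960$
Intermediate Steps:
$w = 125$ ($w = -3 + 16 \left(-12 + 20\right) = -3 + 16 \cdot 8 = -3 + 128 = 125$)
$\left(w + G{\left(-6,24 \right)}\right) 320 = \left(125 - -228\right) 320 = \left(125 + 228\right) 320 = 353 \cdot 320 = 112960$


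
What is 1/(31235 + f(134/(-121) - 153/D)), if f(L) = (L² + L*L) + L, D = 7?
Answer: 717409/23148477920 ≈ 3.0992e-5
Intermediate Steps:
f(L) = L + 2*L² (f(L) = (L² + L²) + L = 2*L² + L = L + 2*L²)
1/(31235 + f(134/(-121) - 153/D)) = 1/(31235 + (134/(-121) - 153/7)*(1 + 2*(134/(-121) - 153/7))) = 1/(31235 + (134*(-1/121) - 153*⅐)*(1 + 2*(134*(-1/121) - 153*⅐))) = 1/(31235 + (-134/121 - 153/7)*(1 + 2*(-134/121 - 153/7))) = 1/(31235 - 19451*(1 + 2*(-19451/847))/847) = 1/(31235 - 19451*(1 - 38902/847)/847) = 1/(31235 - 19451/847*(-38055/847)) = 1/(31235 + 740207805/717409) = 1/(23148477920/717409) = 717409/23148477920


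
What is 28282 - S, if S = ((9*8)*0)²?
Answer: 28282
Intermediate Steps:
S = 0 (S = (72*0)² = 0² = 0)
28282 - S = 28282 - 1*0 = 28282 + 0 = 28282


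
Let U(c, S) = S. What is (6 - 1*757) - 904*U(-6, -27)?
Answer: 23657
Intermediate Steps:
(6 - 1*757) - 904*U(-6, -27) = (6 - 1*757) - 904*(-27) = (6 - 757) + 24408 = -751 + 24408 = 23657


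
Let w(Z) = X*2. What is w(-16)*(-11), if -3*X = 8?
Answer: 176/3 ≈ 58.667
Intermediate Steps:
X = -8/3 (X = -⅓*8 = -8/3 ≈ -2.6667)
w(Z) = -16/3 (w(Z) = -8/3*2 = -16/3)
w(-16)*(-11) = -16/3*(-11) = 176/3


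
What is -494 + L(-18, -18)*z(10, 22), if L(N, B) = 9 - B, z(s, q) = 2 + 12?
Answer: -116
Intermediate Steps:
z(s, q) = 14
-494 + L(-18, -18)*z(10, 22) = -494 + (9 - 1*(-18))*14 = -494 + (9 + 18)*14 = -494 + 27*14 = -494 + 378 = -116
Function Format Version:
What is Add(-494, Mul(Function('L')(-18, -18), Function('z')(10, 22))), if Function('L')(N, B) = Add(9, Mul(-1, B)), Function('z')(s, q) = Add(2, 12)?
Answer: -116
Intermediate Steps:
Function('z')(s, q) = 14
Add(-494, Mul(Function('L')(-18, -18), Function('z')(10, 22))) = Add(-494, Mul(Add(9, Mul(-1, -18)), 14)) = Add(-494, Mul(Add(9, 18), 14)) = Add(-494, Mul(27, 14)) = Add(-494, 378) = -116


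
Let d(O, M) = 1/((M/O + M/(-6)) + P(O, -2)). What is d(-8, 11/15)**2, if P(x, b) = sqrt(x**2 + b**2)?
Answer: 129600/(-77 + 720*sqrt(17))**2 ≈ 0.015500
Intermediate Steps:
P(x, b) = sqrt(b**2 + x**2)
d(O, M) = 1/(sqrt(4 + O**2) - M/6 + M/O) (d(O, M) = 1/((M/O + M/(-6)) + sqrt((-2)**2 + O**2)) = 1/((M/O + M*(-1/6)) + sqrt(4 + O**2)) = 1/((M/O - M/6) + sqrt(4 + O**2)) = 1/((-M/6 + M/O) + sqrt(4 + O**2)) = 1/(sqrt(4 + O**2) - M/6 + M/O))
d(-8, 11/15)**2 = (6*(-8)/(6*(11/15) - 1*11/15*(-8) + 6*(-8)*sqrt(4 + (-8)**2)))**2 = (6*(-8)/(6*(11*(1/15)) - 1*11*(1/15)*(-8) + 6*(-8)*sqrt(4 + 64)))**2 = (6*(-8)/(6*(11/15) - 1*11/15*(-8) + 6*(-8)*sqrt(68)))**2 = (6*(-8)/(22/5 + 88/15 + 6*(-8)*(2*sqrt(17))))**2 = (6*(-8)/(22/5 + 88/15 - 96*sqrt(17)))**2 = (6*(-8)/(154/15 - 96*sqrt(17)))**2 = (-48/(154/15 - 96*sqrt(17)))**2 = 2304/(154/15 - 96*sqrt(17))**2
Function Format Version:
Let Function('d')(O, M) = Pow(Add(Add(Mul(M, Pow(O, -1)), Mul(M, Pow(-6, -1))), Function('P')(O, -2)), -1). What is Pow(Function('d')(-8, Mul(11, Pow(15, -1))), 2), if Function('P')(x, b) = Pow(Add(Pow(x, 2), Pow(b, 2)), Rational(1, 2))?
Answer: Mul(129600, Pow(Add(-77, Mul(720, Pow(17, Rational(1, 2)))), -2)) ≈ 0.015500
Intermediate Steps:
Function('P')(x, b) = Pow(Add(Pow(b, 2), Pow(x, 2)), Rational(1, 2))
Function('d')(O, M) = Pow(Add(Pow(Add(4, Pow(O, 2)), Rational(1, 2)), Mul(Rational(-1, 6), M), Mul(M, Pow(O, -1))), -1) (Function('d')(O, M) = Pow(Add(Add(Mul(M, Pow(O, -1)), Mul(M, Pow(-6, -1))), Pow(Add(Pow(-2, 2), Pow(O, 2)), Rational(1, 2))), -1) = Pow(Add(Add(Mul(M, Pow(O, -1)), Mul(M, Rational(-1, 6))), Pow(Add(4, Pow(O, 2)), Rational(1, 2))), -1) = Pow(Add(Add(Mul(M, Pow(O, -1)), Mul(Rational(-1, 6), M)), Pow(Add(4, Pow(O, 2)), Rational(1, 2))), -1) = Pow(Add(Add(Mul(Rational(-1, 6), M), Mul(M, Pow(O, -1))), Pow(Add(4, Pow(O, 2)), Rational(1, 2))), -1) = Pow(Add(Pow(Add(4, Pow(O, 2)), Rational(1, 2)), Mul(Rational(-1, 6), M), Mul(M, Pow(O, -1))), -1))
Pow(Function('d')(-8, Mul(11, Pow(15, -1))), 2) = Pow(Mul(6, -8, Pow(Add(Mul(6, Mul(11, Pow(15, -1))), Mul(-1, Mul(11, Pow(15, -1)), -8), Mul(6, -8, Pow(Add(4, Pow(-8, 2)), Rational(1, 2)))), -1)), 2) = Pow(Mul(6, -8, Pow(Add(Mul(6, Mul(11, Rational(1, 15))), Mul(-1, Mul(11, Rational(1, 15)), -8), Mul(6, -8, Pow(Add(4, 64), Rational(1, 2)))), -1)), 2) = Pow(Mul(6, -8, Pow(Add(Mul(6, Rational(11, 15)), Mul(-1, Rational(11, 15), -8), Mul(6, -8, Pow(68, Rational(1, 2)))), -1)), 2) = Pow(Mul(6, -8, Pow(Add(Rational(22, 5), Rational(88, 15), Mul(6, -8, Mul(2, Pow(17, Rational(1, 2))))), -1)), 2) = Pow(Mul(6, -8, Pow(Add(Rational(22, 5), Rational(88, 15), Mul(-96, Pow(17, Rational(1, 2)))), -1)), 2) = Pow(Mul(6, -8, Pow(Add(Rational(154, 15), Mul(-96, Pow(17, Rational(1, 2)))), -1)), 2) = Pow(Mul(-48, Pow(Add(Rational(154, 15), Mul(-96, Pow(17, Rational(1, 2)))), -1)), 2) = Mul(2304, Pow(Add(Rational(154, 15), Mul(-96, Pow(17, Rational(1, 2)))), -2))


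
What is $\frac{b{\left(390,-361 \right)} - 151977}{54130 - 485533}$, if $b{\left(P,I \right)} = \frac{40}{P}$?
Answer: $\frac{5927099}{16824717} \approx 0.35229$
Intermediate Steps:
$\frac{b{\left(390,-361 \right)} - 151977}{54130 - 485533} = \frac{\frac{40}{390} - 151977}{54130 - 485533} = \frac{40 \cdot \frac{1}{390} - 151977}{-431403} = \left(\frac{4}{39} - 151977\right) \left(- \frac{1}{431403}\right) = \left(- \frac{5927099}{39}\right) \left(- \frac{1}{431403}\right) = \frac{5927099}{16824717}$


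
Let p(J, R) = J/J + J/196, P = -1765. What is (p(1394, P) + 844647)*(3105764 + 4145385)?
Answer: 600222567104949/98 ≈ 6.1247e+12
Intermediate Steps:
p(J, R) = 1 + J/196 (p(J, R) = 1 + J*(1/196) = 1 + J/196)
(p(1394, P) + 844647)*(3105764 + 4145385) = ((1 + (1/196)*1394) + 844647)*(3105764 + 4145385) = ((1 + 697/98) + 844647)*7251149 = (795/98 + 844647)*7251149 = (82776201/98)*7251149 = 600222567104949/98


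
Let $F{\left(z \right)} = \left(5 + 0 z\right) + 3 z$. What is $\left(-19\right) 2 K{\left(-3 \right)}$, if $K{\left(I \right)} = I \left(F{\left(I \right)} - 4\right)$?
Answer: $-912$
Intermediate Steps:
$F{\left(z \right)} = 5 + 3 z$ ($F{\left(z \right)} = \left(5 + 0\right) + 3 z = 5 + 3 z$)
$K{\left(I \right)} = I \left(1 + 3 I\right)$ ($K{\left(I \right)} = I \left(\left(5 + 3 I\right) - 4\right) = I \left(1 + 3 I\right)$)
$\left(-19\right) 2 K{\left(-3 \right)} = \left(-19\right) 2 \left(- 3 \left(1 + 3 \left(-3\right)\right)\right) = - 38 \left(- 3 \left(1 - 9\right)\right) = - 38 \left(\left(-3\right) \left(-8\right)\right) = \left(-38\right) 24 = -912$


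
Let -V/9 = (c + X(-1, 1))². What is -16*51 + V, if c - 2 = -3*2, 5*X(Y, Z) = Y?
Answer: -24369/25 ≈ -974.76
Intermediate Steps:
X(Y, Z) = Y/5
c = -4 (c = 2 - 3*2 = 2 - 6 = -4)
V = -3969/25 (V = -9*(-4 + (⅕)*(-1))² = -9*(-4 - ⅕)² = -9*(-21/5)² = -9*441/25 = -3969/25 ≈ -158.76)
-16*51 + V = -16*51 - 3969/25 = -816 - 3969/25 = -24369/25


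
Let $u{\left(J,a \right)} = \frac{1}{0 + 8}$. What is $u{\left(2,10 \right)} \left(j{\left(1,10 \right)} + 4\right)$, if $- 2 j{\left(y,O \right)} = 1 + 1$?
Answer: $\frac{3}{8} \approx 0.375$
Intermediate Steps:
$j{\left(y,O \right)} = -1$ ($j{\left(y,O \right)} = - \frac{1 + 1}{2} = \left(- \frac{1}{2}\right) 2 = -1$)
$u{\left(J,a \right)} = \frac{1}{8}$
$u{\left(2,10 \right)} \left(j{\left(1,10 \right)} + 4\right) = \frac{-1 + 4}{8} = \frac{1}{8} \cdot 3 = \frac{3}{8}$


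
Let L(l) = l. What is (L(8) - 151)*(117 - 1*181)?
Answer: 9152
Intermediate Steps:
(L(8) - 151)*(117 - 1*181) = (8 - 151)*(117 - 1*181) = -143*(117 - 181) = -143*(-64) = 9152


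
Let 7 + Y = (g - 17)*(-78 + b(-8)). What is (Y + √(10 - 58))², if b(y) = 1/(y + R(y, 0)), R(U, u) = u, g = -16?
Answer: 423080689/64 + 20569*I*√3 ≈ 6.6106e+6 + 35627.0*I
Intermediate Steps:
b(y) = 1/y (b(y) = 1/(y + 0) = 1/y)
Y = 20569/8 (Y = -7 + (-16 - 17)*(-78 + 1/(-8)) = -7 - 33*(-78 - ⅛) = -7 - 33*(-625/8) = -7 + 20625/8 = 20569/8 ≈ 2571.1)
(Y + √(10 - 58))² = (20569/8 + √(10 - 58))² = (20569/8 + √(-48))² = (20569/8 + 4*I*√3)²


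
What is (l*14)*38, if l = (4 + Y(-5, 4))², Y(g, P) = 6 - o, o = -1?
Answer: 64372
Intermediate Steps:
Y(g, P) = 7 (Y(g, P) = 6 - 1*(-1) = 6 + 1 = 7)
l = 121 (l = (4 + 7)² = 11² = 121)
(l*14)*38 = (121*14)*38 = 1694*38 = 64372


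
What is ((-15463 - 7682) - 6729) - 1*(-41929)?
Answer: 12055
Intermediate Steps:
((-15463 - 7682) - 6729) - 1*(-41929) = (-23145 - 6729) + 41929 = -29874 + 41929 = 12055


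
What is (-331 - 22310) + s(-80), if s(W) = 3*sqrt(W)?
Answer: -22641 + 12*I*sqrt(5) ≈ -22641.0 + 26.833*I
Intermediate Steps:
(-331 - 22310) + s(-80) = (-331 - 22310) + 3*sqrt(-80) = -22641 + 3*(4*I*sqrt(5)) = -22641 + 12*I*sqrt(5)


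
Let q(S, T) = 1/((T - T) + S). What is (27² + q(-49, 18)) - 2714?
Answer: -97266/49 ≈ -1985.0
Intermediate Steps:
q(S, T) = 1/S (q(S, T) = 1/(0 + S) = 1/S)
(27² + q(-49, 18)) - 2714 = (27² + 1/(-49)) - 2714 = (729 - 1/49) - 2714 = 35720/49 - 2714 = -97266/49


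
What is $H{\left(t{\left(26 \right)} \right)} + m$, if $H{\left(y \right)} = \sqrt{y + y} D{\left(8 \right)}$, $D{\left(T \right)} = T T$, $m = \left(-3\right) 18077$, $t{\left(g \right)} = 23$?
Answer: $-54231 + 64 \sqrt{46} \approx -53797.0$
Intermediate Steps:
$m = -54231$
$D{\left(T \right)} = T^{2}$
$H{\left(y \right)} = 64 \sqrt{2} \sqrt{y}$ ($H{\left(y \right)} = \sqrt{y + y} 8^{2} = \sqrt{2 y} 64 = \sqrt{2} \sqrt{y} 64 = 64 \sqrt{2} \sqrt{y}$)
$H{\left(t{\left(26 \right)} \right)} + m = 64 \sqrt{2} \sqrt{23} - 54231 = 64 \sqrt{46} - 54231 = -54231 + 64 \sqrt{46}$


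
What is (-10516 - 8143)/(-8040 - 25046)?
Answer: 18659/33086 ≈ 0.56395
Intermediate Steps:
(-10516 - 8143)/(-8040 - 25046) = -18659/(-33086) = -18659*(-1/33086) = 18659/33086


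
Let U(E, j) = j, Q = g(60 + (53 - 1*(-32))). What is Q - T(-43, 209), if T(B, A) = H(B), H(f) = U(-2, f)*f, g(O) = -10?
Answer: -1859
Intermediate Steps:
Q = -10
H(f) = f² (H(f) = f*f = f²)
T(B, A) = B²
Q - T(-43, 209) = -10 - 1*(-43)² = -10 - 1*1849 = -10 - 1849 = -1859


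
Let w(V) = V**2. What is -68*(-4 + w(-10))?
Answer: -6528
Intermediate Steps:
-68*(-4 + w(-10)) = -68*(-4 + (-10)**2) = -68*(-4 + 100) = -68*96 = -6528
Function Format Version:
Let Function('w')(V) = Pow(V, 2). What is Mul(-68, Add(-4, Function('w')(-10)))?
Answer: -6528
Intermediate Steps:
Mul(-68, Add(-4, Function('w')(-10))) = Mul(-68, Add(-4, Pow(-10, 2))) = Mul(-68, Add(-4, 100)) = Mul(-68, 96) = -6528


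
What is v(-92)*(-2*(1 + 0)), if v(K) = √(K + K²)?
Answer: -4*√2093 ≈ -183.00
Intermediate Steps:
v(-92)*(-2*(1 + 0)) = √(-92*(1 - 92))*(-2*(1 + 0)) = √(-92*(-91))*(-2*1) = √8372*(-2) = (2*√2093)*(-2) = -4*√2093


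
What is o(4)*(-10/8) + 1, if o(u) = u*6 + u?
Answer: -34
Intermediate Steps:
o(u) = 7*u (o(u) = 6*u + u = 7*u)
o(4)*(-10/8) + 1 = (7*4)*(-10/8) + 1 = 28*(-10*⅛) + 1 = 28*(-5/4) + 1 = -35 + 1 = -34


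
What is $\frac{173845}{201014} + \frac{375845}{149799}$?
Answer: $\frac{101591913985}{30111696186} \approx 3.3738$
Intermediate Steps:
$\frac{173845}{201014} + \frac{375845}{149799} = \frac{101591913985}{30111696186}$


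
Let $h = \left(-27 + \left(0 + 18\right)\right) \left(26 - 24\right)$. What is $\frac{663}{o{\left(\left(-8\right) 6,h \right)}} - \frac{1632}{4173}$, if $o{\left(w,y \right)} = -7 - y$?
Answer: $\frac{916249}{15301} \approx 59.882$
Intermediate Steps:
$h = -18$ ($h = \left(-27 + 18\right) 2 = \left(-9\right) 2 = -18$)
$\frac{663}{o{\left(\left(-8\right) 6,h \right)}} - \frac{1632}{4173} = \frac{663}{-7 - -18} - \frac{1632}{4173} = \frac{663}{-7 + 18} - \frac{544}{1391} = \frac{663}{11} - \frac{544}{1391} = \frac{916249}{15301}$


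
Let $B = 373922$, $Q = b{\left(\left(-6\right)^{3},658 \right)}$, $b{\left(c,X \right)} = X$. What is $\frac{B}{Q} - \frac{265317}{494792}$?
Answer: $\frac{92419517819}{162786568} \approx 567.73$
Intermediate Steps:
$Q = 658$
$\frac{B}{Q} - \frac{265317}{494792} = \frac{373922}{658} - \frac{265317}{494792} = 373922 \cdot \frac{1}{658} - \frac{265317}{494792} = \frac{186961}{329} - \frac{265317}{494792} = \frac{92419517819}{162786568}$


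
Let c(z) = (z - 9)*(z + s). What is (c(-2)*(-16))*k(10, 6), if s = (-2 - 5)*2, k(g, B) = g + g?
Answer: -56320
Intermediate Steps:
k(g, B) = 2*g
s = -14 (s = -7*2 = -14)
c(z) = (-14 + z)*(-9 + z) (c(z) = (z - 9)*(z - 14) = (-9 + z)*(-14 + z) = (-14 + z)*(-9 + z))
(c(-2)*(-16))*k(10, 6) = ((126 + (-2)² - 23*(-2))*(-16))*(2*10) = ((126 + 4 + 46)*(-16))*20 = (176*(-16))*20 = -2816*20 = -56320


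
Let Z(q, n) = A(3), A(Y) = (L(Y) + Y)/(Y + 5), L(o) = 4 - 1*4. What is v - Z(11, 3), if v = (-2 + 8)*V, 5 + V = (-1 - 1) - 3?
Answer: -483/8 ≈ -60.375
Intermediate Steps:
L(o) = 0 (L(o) = 4 - 4 = 0)
A(Y) = Y/(5 + Y) (A(Y) = (0 + Y)/(Y + 5) = Y/(5 + Y))
Z(q, n) = 3/8 (Z(q, n) = 3/(5 + 3) = 3/8)
V = -10 (V = -5 + ((-1 - 1) - 3) = -5 + (-2 - 3) = -5 - 5 = -10)
v = -60 (v = (-2 + 8)*(-10) = 6*(-10) = -60)
v - Z(11, 3) = -60 - 1*3/8 = -60 - 3/8 = -483/8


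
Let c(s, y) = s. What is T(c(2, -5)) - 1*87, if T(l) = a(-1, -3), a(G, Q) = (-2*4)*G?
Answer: -79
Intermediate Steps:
a(G, Q) = -8*G
T(l) = 8 (T(l) = -8*(-1) = 8)
T(c(2, -5)) - 1*87 = 8 - 1*87 = 8 - 87 = -79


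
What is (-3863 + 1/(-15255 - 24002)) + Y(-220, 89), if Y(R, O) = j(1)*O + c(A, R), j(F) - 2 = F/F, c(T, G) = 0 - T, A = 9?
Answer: -141521486/39257 ≈ -3605.0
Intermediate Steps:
c(T, G) = -T
j(F) = 3 (j(F) = 2 + F/F = 2 + 1 = 3)
Y(R, O) = -9 + 3*O (Y(R, O) = 3*O - 1*9 = 3*O - 9 = -9 + 3*O)
(-3863 + 1/(-15255 - 24002)) + Y(-220, 89) = (-3863 + 1/(-15255 - 24002)) + (-9 + 3*89) = (-3863 + 1/(-39257)) + (-9 + 267) = (-3863 - 1/39257) + 258 = -151649792/39257 + 258 = -141521486/39257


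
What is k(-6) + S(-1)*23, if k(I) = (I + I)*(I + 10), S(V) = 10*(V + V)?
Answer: -508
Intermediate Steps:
S(V) = 20*V (S(V) = 10*(2*V) = 20*V)
k(I) = 2*I*(10 + I) (k(I) = (2*I)*(10 + I) = 2*I*(10 + I))
k(-6) + S(-1)*23 = 2*(-6)*(10 - 6) + (20*(-1))*23 = 2*(-6)*4 - 20*23 = -48 - 460 = -508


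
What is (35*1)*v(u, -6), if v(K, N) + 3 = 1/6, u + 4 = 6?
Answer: -595/6 ≈ -99.167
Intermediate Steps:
u = 2 (u = -4 + 6 = 2)
v(K, N) = -17/6 (v(K, N) = -3 + 1/6 = -3 + ⅙ = -17/6)
(35*1)*v(u, -6) = (35*1)*(-17/6) = 35*(-17/6) = -595/6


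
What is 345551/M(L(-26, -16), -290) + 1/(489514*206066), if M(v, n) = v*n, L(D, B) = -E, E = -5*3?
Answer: -17428243395762887/219397017434700 ≈ -79.437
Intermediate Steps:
E = -15
L(D, B) = 15 (L(D, B) = -1*(-15) = 15)
M(v, n) = n*v
345551/M(L(-26, -16), -290) + 1/(489514*206066) = 345551/((-290*15)) + 1/(489514*206066) = 345551/(-4350) + (1/489514)*(1/206066) = 345551*(-1/4350) + 1/100872191924 = -345551/4350 + 1/100872191924 = -17428243395762887/219397017434700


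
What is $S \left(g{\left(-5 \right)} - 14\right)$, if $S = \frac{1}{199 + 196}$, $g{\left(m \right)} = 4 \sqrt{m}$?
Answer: $- \frac{14}{395} + \frac{4 i \sqrt{5}}{395} \approx -0.035443 + 0.022644 i$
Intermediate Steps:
$S = \frac{1}{395} \approx 0.0025316$
$S \left(g{\left(-5 \right)} - 14\right) = \frac{4 \sqrt{-5} - 14}{395} = \frac{4 i \sqrt{5} - 14}{395} = \frac{-14 + 4 i \sqrt{5}}{395} = - \frac{14}{395} + \frac{4 i \sqrt{5}}{395}$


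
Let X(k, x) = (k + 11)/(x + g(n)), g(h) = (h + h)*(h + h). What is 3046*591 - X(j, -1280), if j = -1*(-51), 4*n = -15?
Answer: 8811910718/4895 ≈ 1.8002e+6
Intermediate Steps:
n = -15/4 (n = (¼)*(-15) = -15/4 ≈ -3.7500)
g(h) = 4*h² (g(h) = (2*h)*(2*h) = 4*h²)
j = 51
X(k, x) = (11 + k)/(225/4 + x) (X(k, x) = (k + 11)/(x + 4*(-15/4)²) = (11 + k)/(x + 4*(225/16)) = (11 + k)/(x + 225/4) = (11 + k)/(225/4 + x))
3046*591 - X(j, -1280) = 3046*591 - 4*(11 + 51)/(225 + 4*(-1280)) = 1800186 - 4*62/(225 - 5120) = 1800186 - 4*62/(-4895) = 1800186 - 4*(-1)*62/4895 = 1800186 - 1*(-248/4895) = 1800186 + 248/4895 = 8811910718/4895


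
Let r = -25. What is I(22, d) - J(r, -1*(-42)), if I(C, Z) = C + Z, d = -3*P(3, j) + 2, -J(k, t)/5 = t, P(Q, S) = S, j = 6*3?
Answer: 180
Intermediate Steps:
j = 18
J(k, t) = -5*t
d = -52 (d = -3*18 + 2 = -54 + 2 = -52)
I(22, d) - J(r, -1*(-42)) = (22 - 52) - (-5)*(-1*(-42)) = -30 - (-5)*42 = -30 - 1*(-210) = -30 + 210 = 180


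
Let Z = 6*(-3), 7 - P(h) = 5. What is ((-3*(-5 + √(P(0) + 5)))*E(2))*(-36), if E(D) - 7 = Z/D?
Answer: 1080 - 216*√7 ≈ 508.52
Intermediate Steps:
P(h) = 2 (P(h) = 7 - 1*5 = 7 - 5 = 2)
Z = -18
E(D) = 7 - 18/D
((-3*(-5 + √(P(0) + 5)))*E(2))*(-36) = ((-3*(-5 + √(2 + 5)))*(7 - 18/2))*(-36) = ((-3*(-5 + √7))*(7 - 18*½))*(-36) = ((15 - 3*√7)*(7 - 9))*(-36) = ((15 - 3*√7)*(-2))*(-36) = (-30 + 6*√7)*(-36) = 1080 - 216*√7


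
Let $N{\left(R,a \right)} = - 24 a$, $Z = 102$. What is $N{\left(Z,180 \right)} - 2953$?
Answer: $-7273$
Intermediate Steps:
$N{\left(Z,180 \right)} - 2953 = \left(-24\right) 180 - 2953 = -4320 - 2953 = -7273$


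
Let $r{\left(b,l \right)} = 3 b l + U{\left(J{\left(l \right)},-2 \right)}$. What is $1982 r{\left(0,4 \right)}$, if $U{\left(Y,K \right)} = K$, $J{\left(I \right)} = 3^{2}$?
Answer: $-3964$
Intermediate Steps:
$J{\left(I \right)} = 9$
$r{\left(b,l \right)} = -2 + 3 b l$ ($r{\left(b,l \right)} = 3 b l - 2 = -2 + 3 b l$)
$1982 r{\left(0,4 \right)} = 1982 \left(-2 + 3 \cdot 0 \cdot 4\right) = 1982 \left(-2 + 0\right) = 1982 \left(-2\right) = -3964$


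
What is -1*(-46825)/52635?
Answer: 9365/10527 ≈ 0.88962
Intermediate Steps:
-1*(-46825)/52635 = 46825*(1/52635) = 9365/10527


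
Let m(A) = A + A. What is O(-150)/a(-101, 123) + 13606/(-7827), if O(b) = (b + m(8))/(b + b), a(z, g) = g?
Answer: -83502097/48136050 ≈ -1.7347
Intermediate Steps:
m(A) = 2*A
O(b) = (16 + b)/(2*b) (O(b) = (b + 2*8)/(b + b) = (b + 16)/((2*b)) = (16 + b)*(1/(2*b)) = (16 + b)/(2*b))
O(-150)/a(-101, 123) + 13606/(-7827) = ((½)*(16 - 150)/(-150))/123 + 13606/(-7827) = ((½)*(-1/150)*(-134))*(1/123) + 13606*(-1/7827) = (67/150)*(1/123) - 13606/7827 = 67/18450 - 13606/7827 = -83502097/48136050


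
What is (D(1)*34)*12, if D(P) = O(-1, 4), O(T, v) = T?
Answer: -408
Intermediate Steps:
D(P) = -1
(D(1)*34)*12 = -1*34*12 = -34*12 = -408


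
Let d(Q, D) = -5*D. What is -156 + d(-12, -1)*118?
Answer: 434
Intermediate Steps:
-156 + d(-12, -1)*118 = -156 - 5*(-1)*118 = -156 + 5*118 = -156 + 590 = 434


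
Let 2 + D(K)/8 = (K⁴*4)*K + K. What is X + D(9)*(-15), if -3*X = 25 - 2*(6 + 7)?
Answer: -85033079/3 ≈ -2.8344e+7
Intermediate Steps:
D(K) = -16 + 8*K + 32*K⁵ (D(K) = -16 + 8*((K⁴*4)*K + K) = -16 + 8*((4*K⁴)*K + K) = -16 + 8*(4*K⁵ + K) = -16 + 8*(K + 4*K⁵) = -16 + (8*K + 32*K⁵) = -16 + 8*K + 32*K⁵)
X = ⅓ (X = -(25 - 2*(6 + 7))/3 = -(25 - 2*13)/3 = -(25 - 26)/3 = -⅓*(-1) = ⅓ ≈ 0.33333)
X + D(9)*(-15) = ⅓ + (-16 + 8*9 + 32*9⁵)*(-15) = ⅓ + (-16 + 72 + 32*59049)*(-15) = ⅓ + (-16 + 72 + 1889568)*(-15) = ⅓ + 1889624*(-15) = ⅓ - 28344360 = -85033079/3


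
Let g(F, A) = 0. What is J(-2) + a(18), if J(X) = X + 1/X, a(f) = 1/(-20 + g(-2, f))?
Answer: -51/20 ≈ -2.5500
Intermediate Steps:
a(f) = -1/20 (a(f) = 1/(-20 + 0) = 1/(-20) = -1/20)
J(-2) + a(18) = (-2 + 1/(-2)) - 1/20 = (-2 - 1/2) - 1/20 = -5/2 - 1/20 = -51/20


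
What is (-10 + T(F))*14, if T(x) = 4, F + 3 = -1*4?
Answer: -84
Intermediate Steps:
F = -7 (F = -3 - 1*4 = -3 - 4 = -7)
(-10 + T(F))*14 = (-10 + 4)*14 = -6*14 = -84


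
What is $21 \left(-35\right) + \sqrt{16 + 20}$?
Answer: $-729$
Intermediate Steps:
$21 \left(-35\right) + \sqrt{16 + 20} = -735 + \sqrt{36} = -735 + 6 = -729$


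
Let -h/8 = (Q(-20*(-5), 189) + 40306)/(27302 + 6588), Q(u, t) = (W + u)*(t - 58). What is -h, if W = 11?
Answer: 219388/16945 ≈ 12.947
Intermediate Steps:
Q(u, t) = (-58 + t)*(11 + u) (Q(u, t) = (11 + u)*(t - 58) = (11 + u)*(-58 + t) = (-58 + t)*(11 + u))
h = -219388/16945 (h = -8*((-638 - (-1160)*(-5) + 11*189 + 189*(-20*(-5))) + 40306)/(27302 + 6588) = -8*((-638 - 58*100 + 2079 + 189*100) + 40306)/33890 = -8*((-638 - 5800 + 2079 + 18900) + 40306)/33890 = -8*(14541 + 40306)/33890 = -438776/33890 = -8*54847/33890 = -219388/16945 ≈ -12.947)
-h = -1*(-219388/16945) = 219388/16945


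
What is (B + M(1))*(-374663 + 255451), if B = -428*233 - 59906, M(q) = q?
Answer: 19029692348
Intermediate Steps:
B = -159630 (B = -99724 - 59906 = -159630)
(B + M(1))*(-374663 + 255451) = (-159630 + 1)*(-374663 + 255451) = -159629*(-119212) = 19029692348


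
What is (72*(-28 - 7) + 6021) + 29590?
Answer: 33091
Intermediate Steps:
(72*(-28 - 7) + 6021) + 29590 = (72*(-35) + 6021) + 29590 = (-2520 + 6021) + 29590 = 3501 + 29590 = 33091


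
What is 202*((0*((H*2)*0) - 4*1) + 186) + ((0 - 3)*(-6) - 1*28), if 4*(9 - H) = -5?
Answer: 36754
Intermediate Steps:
H = 41/4 (H = 9 - ¼*(-5) = 9 + 5/4 = 41/4 ≈ 10.250)
202*((0*((H*2)*0) - 4*1) + 186) + ((0 - 3)*(-6) - 1*28) = 202*((0*(((41/4)*2)*0) - 4*1) + 186) + ((0 - 3)*(-6) - 1*28) = 202*((0*((41/2)*0) - 4) + 186) + (-3*(-6) - 28) = 202*((0*0 - 4) + 186) + (18 - 28) = 202*((0 - 4) + 186) - 10 = 202*(-4 + 186) - 10 = 202*182 - 10 = 36764 - 10 = 36754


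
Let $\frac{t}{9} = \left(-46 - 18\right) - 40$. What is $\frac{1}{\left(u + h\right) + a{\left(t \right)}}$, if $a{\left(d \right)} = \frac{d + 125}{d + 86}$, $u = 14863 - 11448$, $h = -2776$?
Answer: $\frac{850}{543961} \approx 0.0015626$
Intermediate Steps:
$t = -936$ ($t = 9 \left(\left(-46 - 18\right) - 40\right) = 9 \left(-64 - 40\right) = 9 \left(-104\right) = -936$)
$u = 3415$
$a{\left(d \right)} = \frac{125 + d}{86 + d}$
$\frac{1}{\left(u + h\right) + a{\left(t \right)}} = \frac{1}{\left(3415 - 2776\right) + \frac{125 - 936}{86 - 936}} = \frac{1}{639 + \frac{1}{-850} \left(-811\right)} = \frac{1}{639 - - \frac{811}{850}} = \frac{1}{639 + \frac{811}{850}} = \frac{1}{\frac{543961}{850}} = \frac{850}{543961}$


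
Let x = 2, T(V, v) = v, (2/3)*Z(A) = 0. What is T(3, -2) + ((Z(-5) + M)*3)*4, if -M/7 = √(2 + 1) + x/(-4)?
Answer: 40 - 84*√3 ≈ -105.49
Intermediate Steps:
Z(A) = 0 (Z(A) = (3/2)*0 = 0)
M = 7/2 - 7*√3 (M = -7*(√(2 + 1) + 2/(-4)) = -7*(√3 + 2*(-¼)) = -7*(√3 - ½) = -7*(-½ + √3) = 7/2 - 7*√3 ≈ -8.6244)
T(3, -2) + ((Z(-5) + M)*3)*4 = -2 + ((0 + (7/2 - 7*√3))*3)*4 = -2 + ((7/2 - 7*√3)*3)*4 = -2 + (21/2 - 21*√3)*4 = -2 + (42 - 84*√3) = 40 - 84*√3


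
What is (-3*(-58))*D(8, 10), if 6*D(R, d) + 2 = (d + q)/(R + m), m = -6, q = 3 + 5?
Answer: 203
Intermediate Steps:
q = 8
D(R, d) = -1/3 + (8 + d)/(6*(-6 + R)) (D(R, d) = -1/3 + ((d + 8)/(R - 6))/6 = -1/3 + ((8 + d)/(-6 + R))/6 = -1/3 + (8 + d)/(6*(-6 + R)))
(-3*(-58))*D(8, 10) = (-3*(-58))*((20 + 10 - 2*8)/(6*(-6 + 8))) = 174*((1/6)*(20 + 10 - 16)/2) = 174*((1/6)*(1/2)*14) = 174*(7/6) = 203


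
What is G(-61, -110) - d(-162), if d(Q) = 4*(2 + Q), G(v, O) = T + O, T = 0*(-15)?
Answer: 530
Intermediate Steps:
T = 0
G(v, O) = O (G(v, O) = 0 + O = O)
d(Q) = 8 + 4*Q
G(-61, -110) - d(-162) = -110 - (8 + 4*(-162)) = -110 - (8 - 648) = -110 - 1*(-640) = -110 + 640 = 530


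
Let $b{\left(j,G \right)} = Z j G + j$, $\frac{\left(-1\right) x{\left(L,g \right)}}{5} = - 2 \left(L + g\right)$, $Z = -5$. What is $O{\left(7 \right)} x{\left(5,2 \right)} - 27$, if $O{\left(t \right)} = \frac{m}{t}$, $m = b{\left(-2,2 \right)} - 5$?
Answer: $103$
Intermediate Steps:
$x{\left(L,g \right)} = 10 L + 10 g$ ($x{\left(L,g \right)} = - 5 \left(- 2 \left(L + g\right)\right) = - 5 \left(- 2 L - 2 g\right) = 10 L + 10 g$)
$b{\left(j,G \right)} = j - 5 G j$ ($b{\left(j,G \right)} = - 5 j G + j = - 5 G j + j = j - 5 G j$)
$m = 13$ ($m = - 2 \left(1 - 10\right) - 5 = \left(-2\right) \left(-9\right) - 5 = 18 - 5 = 13$)
$O{\left(t \right)} = \frac{13}{t}$
$O{\left(7 \right)} x{\left(5,2 \right)} - 27 = \frac{13}{7} \left(10 \cdot 5 + 10 \cdot 2\right) - 27 = 13 \cdot \frac{1}{7} \left(50 + 20\right) - 27 = \frac{13}{7} \cdot 70 - 27 = 130 - 27 = 103$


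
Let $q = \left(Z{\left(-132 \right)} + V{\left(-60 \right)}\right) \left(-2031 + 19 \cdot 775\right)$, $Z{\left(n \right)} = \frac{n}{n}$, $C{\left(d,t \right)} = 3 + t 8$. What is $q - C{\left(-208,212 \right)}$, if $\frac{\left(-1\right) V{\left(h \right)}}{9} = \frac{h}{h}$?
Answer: $-103251$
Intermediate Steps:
$C{\left(d,t \right)} = 3 + 8 t$
$Z{\left(n \right)} = 1$
$V{\left(h \right)} = -9$ ($V{\left(h \right)} = - 9 \frac{h}{h} = \left(-9\right) 1 = -9$)
$q = -101552$ ($q = \left(1 - 9\right) \left(-2031 + 19 \cdot 775\right) = - 8 \left(-2031 + 14725\right) = \left(-8\right) 12694 = -101552$)
$q - C{\left(-208,212 \right)} = -101552 - \left(3 + 8 \cdot 212\right) = -101552 - \left(3 + 1696\right) = -101552 - 1699 = -103251$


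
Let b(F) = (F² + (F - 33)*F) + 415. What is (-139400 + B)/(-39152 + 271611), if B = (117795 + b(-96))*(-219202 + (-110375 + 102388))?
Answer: -31763433490/232459 ≈ -1.3664e+5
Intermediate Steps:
b(F) = 415 + F² + F*(-33 + F) (b(F) = (F² + (-33 + F)*F) + 415 = (F² + F*(-33 + F)) + 415 = 415 + F² + F*(-33 + F))
B = -31763294090 (B = (117795 + (415 - 33*(-96) + 2*(-96)²))*(-219202 + (-110375 + 102388)) = (117795 + (415 + 3168 + 2*9216))*(-219202 - 7987) = (117795 + (415 + 3168 + 18432))*(-227189) = (117795 + 22015)*(-227189) = 139810*(-227189) = -31763294090)
(-139400 + B)/(-39152 + 271611) = (-139400 - 31763294090)/(-39152 + 271611) = -31763433490/232459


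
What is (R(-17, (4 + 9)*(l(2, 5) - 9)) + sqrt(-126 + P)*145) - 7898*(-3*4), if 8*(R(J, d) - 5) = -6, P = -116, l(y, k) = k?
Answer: 379121/4 + 1595*I*sqrt(2) ≈ 94780.0 + 2255.7*I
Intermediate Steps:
R(J, d) = 17/4 (R(J, d) = 5 + (1/8)*(-6) = 5 - 3/4 = 17/4)
(R(-17, (4 + 9)*(l(2, 5) - 9)) + sqrt(-126 + P)*145) - 7898*(-3*4) = (17/4 + sqrt(-126 - 116)*145) - 7898*(-3*4) = (17/4 + sqrt(-242)*145) - 7898*(-12) = (17/4 + (11*I*sqrt(2))*145) - 1*(-94776) = (17/4 + 1595*I*sqrt(2)) + 94776 = 379121/4 + 1595*I*sqrt(2)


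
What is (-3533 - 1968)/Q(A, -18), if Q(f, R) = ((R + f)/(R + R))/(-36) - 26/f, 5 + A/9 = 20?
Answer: 11882160/221 ≈ 53765.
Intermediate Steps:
A = 135 (A = -45 + 9*20 = -45 + 180 = 135)
Q(f, R) = -26/f - (R + f)/(72*R) (Q(f, R) = ((R + f)/((2*R)))*(-1/36) - 26/f = ((R + f)*(1/(2*R)))*(-1/36) - 26/f = ((R + f)/(2*R))*(-1/36) - 26/f = -(R + f)/(72*R) - 26/f = -26/f - (R + f)/(72*R))
(-3533 - 1968)/Q(A, -18) = (-3533 - 1968)/(-1/72 - 26/135 - 1/72*135/(-18)) = -5501/(-1/72 - 26*1/135 - 1/72*135*(-1/18)) = -5501/(-1/72 - 26/135 + 5/48) = -5501/(-221/2160) = -5501*(-2160/221) = 11882160/221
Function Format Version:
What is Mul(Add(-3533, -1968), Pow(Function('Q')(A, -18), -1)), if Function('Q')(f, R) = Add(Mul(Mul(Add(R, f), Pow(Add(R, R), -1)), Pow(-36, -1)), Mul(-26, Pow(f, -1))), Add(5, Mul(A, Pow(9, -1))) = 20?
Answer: Rational(11882160, 221) ≈ 53765.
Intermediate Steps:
A = 135 (A = Add(-45, Mul(9, 20)) = Add(-45, 180) = 135)
Function('Q')(f, R) = Add(Mul(-26, Pow(f, -1)), Mul(Rational(-1, 72), Pow(R, -1), Add(R, f))) (Function('Q')(f, R) = Add(Mul(Mul(Add(R, f), Pow(Mul(2, R), -1)), Rational(-1, 36)), Mul(-26, Pow(f, -1))) = Add(Mul(Mul(Add(R, f), Mul(Rational(1, 2), Pow(R, -1))), Rational(-1, 36)), Mul(-26, Pow(f, -1))) = Add(Mul(Mul(Rational(1, 2), Pow(R, -1), Add(R, f)), Rational(-1, 36)), Mul(-26, Pow(f, -1))) = Add(Mul(Rational(-1, 72), Pow(R, -1), Add(R, f)), Mul(-26, Pow(f, -1))) = Add(Mul(-26, Pow(f, -1)), Mul(Rational(-1, 72), Pow(R, -1), Add(R, f))))
Mul(Add(-3533, -1968), Pow(Function('Q')(A, -18), -1)) = Mul(Add(-3533, -1968), Pow(Add(Rational(-1, 72), Mul(-26, Pow(135, -1)), Mul(Rational(-1, 72), 135, Pow(-18, -1))), -1)) = Mul(-5501, Pow(Add(Rational(-1, 72), Mul(-26, Rational(1, 135)), Mul(Rational(-1, 72), 135, Rational(-1, 18))), -1)) = Mul(-5501, Pow(Add(Rational(-1, 72), Rational(-26, 135), Rational(5, 48)), -1)) = Mul(-5501, Pow(Rational(-221, 2160), -1)) = Mul(-5501, Rational(-2160, 221)) = Rational(11882160, 221)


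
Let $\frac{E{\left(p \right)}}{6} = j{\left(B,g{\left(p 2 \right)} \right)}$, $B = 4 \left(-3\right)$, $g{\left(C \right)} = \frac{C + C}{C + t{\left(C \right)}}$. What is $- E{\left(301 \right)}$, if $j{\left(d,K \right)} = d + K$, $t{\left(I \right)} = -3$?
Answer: $\frac{35904}{599} \approx 59.94$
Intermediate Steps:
$g{\left(C \right)} = \frac{2 C}{-3 + C}$ ($g{\left(C \right)} = \frac{C + C}{C - 3} = \frac{2 C}{-3 + C}$)
$B = -12$
$j{\left(d,K \right)} = K + d$
$E{\left(p \right)} = -72 + \frac{24 p}{-3 + 2 p}$ ($E{\left(p \right)} = 6 \left(\frac{2 p 2}{-3 + p 2} - 12\right) = 6 \left(\frac{2 \cdot 2 p}{-3 + 2 p} - 12\right) = 6 \left(\frac{4 p}{-3 + 2 p} - 12\right) = 6 \left(-12 + \frac{4 p}{-3 + 2 p}\right) = -72 + \frac{24 p}{-3 + 2 p}$)
$- E{\left(301 \right)} = - \frac{24 \left(9 - 1505\right)}{-3 + 2 \cdot 301} = - \frac{24 \left(9 - 1505\right)}{-3 + 602} = - \frac{24 \left(-1496\right)}{599} = \left(-1\right) \left(- \frac{35904}{599}\right) = \frac{35904}{599}$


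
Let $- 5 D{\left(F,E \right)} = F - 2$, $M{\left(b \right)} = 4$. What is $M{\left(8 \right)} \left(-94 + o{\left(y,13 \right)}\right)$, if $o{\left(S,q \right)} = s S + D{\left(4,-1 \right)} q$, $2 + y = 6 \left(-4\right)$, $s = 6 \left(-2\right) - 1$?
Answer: $\frac{4776}{5} \approx 955.2$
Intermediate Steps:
$s = -13$ ($s = -12 - 1 = -13$)
$D{\left(F,E \right)} = \frac{2}{5} - \frac{F}{5}$ ($D{\left(F,E \right)} = - \frac{F - 2}{5} = - \frac{-2 + F}{5} = \frac{2}{5} - \frac{F}{5}$)
$y = -26$ ($y = -2 + 6 \left(-4\right) = -2 - 24 = -26$)
$o{\left(S,q \right)} = - 13 S - \frac{2 q}{5}$ ($o{\left(S,q \right)} = - 13 S + \left(\frac{2}{5} - \frac{4}{5}\right) q = - 13 S - \frac{2 q}{5}$)
$M{\left(8 \right)} \left(-94 + o{\left(y,13 \right)}\right) = 4 \left(-94 - - \frac{1664}{5}\right) = 4 \left(-94 + \left(338 - \frac{26}{5}\right)\right) = 4 \left(-94 + \frac{1664}{5}\right) = 4 \cdot \frac{1194}{5} = \frac{4776}{5}$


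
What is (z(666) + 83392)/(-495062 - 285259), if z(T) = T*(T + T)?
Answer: -970504/780321 ≈ -1.2437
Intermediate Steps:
z(T) = 2*T² (z(T) = T*(2*T) = 2*T²)
(z(666) + 83392)/(-495062 - 285259) = (2*666² + 83392)/(-495062 - 285259) = (2*443556 + 83392)/(-780321) = (887112 + 83392)*(-1/780321) = 970504*(-1/780321) = -970504/780321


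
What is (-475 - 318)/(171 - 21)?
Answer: -793/150 ≈ -5.2867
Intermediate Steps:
(-475 - 318)/(171 - 21) = -793/150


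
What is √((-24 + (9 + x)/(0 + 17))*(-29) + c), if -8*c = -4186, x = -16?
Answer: √1423257/34 ≈ 35.088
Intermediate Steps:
c = 2093/4 (c = -⅛*(-4186) = 2093/4 ≈ 523.25)
√((-24 + (9 + x)/(0 + 17))*(-29) + c) = √((-24 + (9 - 16)/(0 + 17))*(-29) + 2093/4) = √((-24 - 7/17)*(-29) + 2093/4) = √(-415/17*(-29) + 2093/4) = √(12035/17 + 2093/4) = √(83721/68) = √1423257/34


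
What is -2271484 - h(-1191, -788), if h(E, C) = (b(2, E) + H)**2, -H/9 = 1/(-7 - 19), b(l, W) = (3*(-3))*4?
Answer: -1536382513/676 ≈ -2.2728e+6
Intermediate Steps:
b(l, W) = -36 (b(l, W) = -9*4 = -36)
H = 9/26 (H = -9/(-7 - 19) = -9/(-26) = -9*(-1/26) = 9/26 ≈ 0.34615)
h(E, C) = 859329/676 (h(E, C) = (-36 + 9/26)**2 = (-927/26)**2 = 859329/676)
-2271484 - h(-1191, -788) = -2271484 - 1*859329/676 = -2271484 - 859329/676 = -1536382513/676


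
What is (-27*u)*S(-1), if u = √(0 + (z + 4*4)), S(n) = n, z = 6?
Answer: 27*√22 ≈ 126.64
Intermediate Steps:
u = √22 (u = √(0 + (6 + 4*4)) = √(0 + (6 + 16)) = √(0 + 22) = √22 ≈ 4.6904)
(-27*u)*S(-1) = -27*√22*(-1) = 27*√22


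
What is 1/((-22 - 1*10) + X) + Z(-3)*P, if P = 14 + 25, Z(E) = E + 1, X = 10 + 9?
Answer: -1015/13 ≈ -78.077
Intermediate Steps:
X = 19
Z(E) = 1 + E
P = 39
1/((-22 - 1*10) + X) + Z(-3)*P = 1/((-22 - 1*10) + 19) + (1 - 3)*39 = 1/((-22 - 10) + 19) - 2*39 = 1/(-32 + 19) - 78 = 1/(-13) - 78 = -1/13 - 78 = -1015/13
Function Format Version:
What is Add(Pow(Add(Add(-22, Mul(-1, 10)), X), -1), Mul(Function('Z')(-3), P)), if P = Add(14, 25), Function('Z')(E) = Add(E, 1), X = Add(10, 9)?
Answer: Rational(-1015, 13) ≈ -78.077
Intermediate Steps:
X = 19
Function('Z')(E) = Add(1, E)
P = 39
Add(Pow(Add(Add(-22, Mul(-1, 10)), X), -1), Mul(Function('Z')(-3), P)) = Add(Pow(Add(Add(-22, Mul(-1, 10)), 19), -1), Mul(Add(1, -3), 39)) = Add(Pow(Add(Add(-22, -10), 19), -1), Mul(-2, 39)) = Add(Pow(Add(-32, 19), -1), -78) = Add(Pow(-13, -1), -78) = Add(Rational(-1, 13), -78) = Rational(-1015, 13)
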